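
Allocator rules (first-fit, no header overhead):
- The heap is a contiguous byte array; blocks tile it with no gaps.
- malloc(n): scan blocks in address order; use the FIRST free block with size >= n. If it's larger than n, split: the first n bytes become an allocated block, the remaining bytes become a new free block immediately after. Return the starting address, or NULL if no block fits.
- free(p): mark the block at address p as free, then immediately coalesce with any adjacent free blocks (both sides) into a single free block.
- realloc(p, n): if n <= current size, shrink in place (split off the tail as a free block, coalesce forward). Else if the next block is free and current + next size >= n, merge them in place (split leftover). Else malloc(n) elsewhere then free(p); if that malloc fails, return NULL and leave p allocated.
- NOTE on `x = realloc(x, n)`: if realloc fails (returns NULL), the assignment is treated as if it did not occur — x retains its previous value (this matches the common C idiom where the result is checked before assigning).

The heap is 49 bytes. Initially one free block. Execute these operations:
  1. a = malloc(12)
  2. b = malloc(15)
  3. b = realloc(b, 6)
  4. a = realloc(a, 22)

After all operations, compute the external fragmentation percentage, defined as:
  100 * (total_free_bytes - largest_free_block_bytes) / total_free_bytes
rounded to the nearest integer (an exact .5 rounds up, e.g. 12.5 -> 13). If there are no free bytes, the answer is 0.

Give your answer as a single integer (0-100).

Op 1: a = malloc(12) -> a = 0; heap: [0-11 ALLOC][12-48 FREE]
Op 2: b = malloc(15) -> b = 12; heap: [0-11 ALLOC][12-26 ALLOC][27-48 FREE]
Op 3: b = realloc(b, 6) -> b = 12; heap: [0-11 ALLOC][12-17 ALLOC][18-48 FREE]
Op 4: a = realloc(a, 22) -> a = 18; heap: [0-11 FREE][12-17 ALLOC][18-39 ALLOC][40-48 FREE]
Free blocks: [12 9] total_free=21 largest=12 -> 100*(21-12)/21 = 900/21 ≈ 42.857 -> rounds to 43

Answer: 43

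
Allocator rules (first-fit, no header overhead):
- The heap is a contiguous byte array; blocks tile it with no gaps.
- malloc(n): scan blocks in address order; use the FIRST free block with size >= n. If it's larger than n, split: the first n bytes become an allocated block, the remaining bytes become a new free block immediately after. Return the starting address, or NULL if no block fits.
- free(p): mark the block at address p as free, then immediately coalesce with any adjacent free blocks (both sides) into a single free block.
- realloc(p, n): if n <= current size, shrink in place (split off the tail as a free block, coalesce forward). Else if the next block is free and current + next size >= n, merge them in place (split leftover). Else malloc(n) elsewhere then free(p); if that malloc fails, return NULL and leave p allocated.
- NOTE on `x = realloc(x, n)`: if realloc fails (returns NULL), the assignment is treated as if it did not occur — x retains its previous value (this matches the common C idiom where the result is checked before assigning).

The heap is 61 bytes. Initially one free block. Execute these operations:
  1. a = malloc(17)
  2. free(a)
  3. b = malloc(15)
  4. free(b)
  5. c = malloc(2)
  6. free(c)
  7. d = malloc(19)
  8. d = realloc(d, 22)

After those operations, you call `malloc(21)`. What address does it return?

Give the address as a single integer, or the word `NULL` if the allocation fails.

Answer: 22

Derivation:
Op 1: a = malloc(17) -> a = 0; heap: [0-16 ALLOC][17-60 FREE]
Op 2: free(a) -> (freed a); heap: [0-60 FREE]
Op 3: b = malloc(15) -> b = 0; heap: [0-14 ALLOC][15-60 FREE]
Op 4: free(b) -> (freed b); heap: [0-60 FREE]
Op 5: c = malloc(2) -> c = 0; heap: [0-1 ALLOC][2-60 FREE]
Op 6: free(c) -> (freed c); heap: [0-60 FREE]
Op 7: d = malloc(19) -> d = 0; heap: [0-18 ALLOC][19-60 FREE]
Op 8: d = realloc(d, 22) -> d = 0; heap: [0-21 ALLOC][22-60 FREE]
malloc(21): first-fit scan over [0-21 ALLOC][22-60 FREE] -> 22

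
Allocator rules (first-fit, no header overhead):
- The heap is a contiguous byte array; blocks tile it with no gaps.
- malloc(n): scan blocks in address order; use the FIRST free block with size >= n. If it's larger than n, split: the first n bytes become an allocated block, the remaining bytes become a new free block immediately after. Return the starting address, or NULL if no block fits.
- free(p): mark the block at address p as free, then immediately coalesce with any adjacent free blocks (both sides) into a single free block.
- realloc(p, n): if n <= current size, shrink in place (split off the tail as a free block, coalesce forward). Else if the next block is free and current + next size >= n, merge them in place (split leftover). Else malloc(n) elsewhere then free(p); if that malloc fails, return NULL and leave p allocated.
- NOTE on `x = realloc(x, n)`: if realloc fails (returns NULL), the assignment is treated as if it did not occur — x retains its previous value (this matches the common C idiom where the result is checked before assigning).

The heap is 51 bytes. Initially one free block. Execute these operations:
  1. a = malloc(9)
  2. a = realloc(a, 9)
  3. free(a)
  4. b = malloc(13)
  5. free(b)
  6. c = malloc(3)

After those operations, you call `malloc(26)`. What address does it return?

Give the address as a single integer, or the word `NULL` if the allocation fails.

Op 1: a = malloc(9) -> a = 0; heap: [0-8 ALLOC][9-50 FREE]
Op 2: a = realloc(a, 9) -> a = 0; heap: [0-8 ALLOC][9-50 FREE]
Op 3: free(a) -> (freed a); heap: [0-50 FREE]
Op 4: b = malloc(13) -> b = 0; heap: [0-12 ALLOC][13-50 FREE]
Op 5: free(b) -> (freed b); heap: [0-50 FREE]
Op 6: c = malloc(3) -> c = 0; heap: [0-2 ALLOC][3-50 FREE]
malloc(26): first-fit scan over [0-2 ALLOC][3-50 FREE] -> 3

Answer: 3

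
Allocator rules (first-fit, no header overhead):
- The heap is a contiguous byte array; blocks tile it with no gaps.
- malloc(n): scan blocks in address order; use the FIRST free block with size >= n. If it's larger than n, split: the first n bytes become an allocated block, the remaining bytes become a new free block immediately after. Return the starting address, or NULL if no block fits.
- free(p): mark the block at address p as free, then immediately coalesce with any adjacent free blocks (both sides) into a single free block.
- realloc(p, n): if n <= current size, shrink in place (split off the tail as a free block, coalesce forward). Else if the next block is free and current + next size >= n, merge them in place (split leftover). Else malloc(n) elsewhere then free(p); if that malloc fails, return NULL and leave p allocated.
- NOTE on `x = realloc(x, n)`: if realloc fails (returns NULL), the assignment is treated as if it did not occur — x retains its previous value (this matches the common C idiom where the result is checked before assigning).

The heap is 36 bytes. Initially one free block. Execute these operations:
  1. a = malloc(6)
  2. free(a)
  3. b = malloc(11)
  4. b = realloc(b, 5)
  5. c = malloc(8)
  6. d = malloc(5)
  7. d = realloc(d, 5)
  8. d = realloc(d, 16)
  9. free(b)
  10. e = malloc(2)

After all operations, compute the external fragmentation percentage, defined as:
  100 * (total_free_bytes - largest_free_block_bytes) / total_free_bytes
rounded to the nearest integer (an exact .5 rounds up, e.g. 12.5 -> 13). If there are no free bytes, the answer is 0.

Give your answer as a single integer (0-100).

Answer: 30

Derivation:
Op 1: a = malloc(6) -> a = 0; heap: [0-5 ALLOC][6-35 FREE]
Op 2: free(a) -> (freed a); heap: [0-35 FREE]
Op 3: b = malloc(11) -> b = 0; heap: [0-10 ALLOC][11-35 FREE]
Op 4: b = realloc(b, 5) -> b = 0; heap: [0-4 ALLOC][5-35 FREE]
Op 5: c = malloc(8) -> c = 5; heap: [0-4 ALLOC][5-12 ALLOC][13-35 FREE]
Op 6: d = malloc(5) -> d = 13; heap: [0-4 ALLOC][5-12 ALLOC][13-17 ALLOC][18-35 FREE]
Op 7: d = realloc(d, 5) -> d = 13; heap: [0-4 ALLOC][5-12 ALLOC][13-17 ALLOC][18-35 FREE]
Op 8: d = realloc(d, 16) -> d = 13; heap: [0-4 ALLOC][5-12 ALLOC][13-28 ALLOC][29-35 FREE]
Op 9: free(b) -> (freed b); heap: [0-4 FREE][5-12 ALLOC][13-28 ALLOC][29-35 FREE]
Op 10: e = malloc(2) -> e = 0; heap: [0-1 ALLOC][2-4 FREE][5-12 ALLOC][13-28 ALLOC][29-35 FREE]
Free blocks: [3 7] total_free=10 largest=7 -> 100*(10-7)/10 = 300/10 = 30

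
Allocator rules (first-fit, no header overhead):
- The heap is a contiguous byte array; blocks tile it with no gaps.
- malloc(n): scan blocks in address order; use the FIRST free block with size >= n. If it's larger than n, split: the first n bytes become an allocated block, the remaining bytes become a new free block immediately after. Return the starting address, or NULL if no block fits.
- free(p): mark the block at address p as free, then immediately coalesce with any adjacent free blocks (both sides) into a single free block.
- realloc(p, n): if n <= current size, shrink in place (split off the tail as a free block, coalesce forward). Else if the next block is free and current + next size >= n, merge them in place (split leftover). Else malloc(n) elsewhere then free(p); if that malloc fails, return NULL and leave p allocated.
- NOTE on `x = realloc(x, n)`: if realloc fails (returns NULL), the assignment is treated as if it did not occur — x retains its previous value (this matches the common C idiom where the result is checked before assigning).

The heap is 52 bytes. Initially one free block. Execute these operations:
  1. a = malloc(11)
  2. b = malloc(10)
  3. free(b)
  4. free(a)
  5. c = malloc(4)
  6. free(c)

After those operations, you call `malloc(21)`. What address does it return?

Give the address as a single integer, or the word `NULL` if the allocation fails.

Answer: 0

Derivation:
Op 1: a = malloc(11) -> a = 0; heap: [0-10 ALLOC][11-51 FREE]
Op 2: b = malloc(10) -> b = 11; heap: [0-10 ALLOC][11-20 ALLOC][21-51 FREE]
Op 3: free(b) -> (freed b); heap: [0-10 ALLOC][11-51 FREE]
Op 4: free(a) -> (freed a); heap: [0-51 FREE]
Op 5: c = malloc(4) -> c = 0; heap: [0-3 ALLOC][4-51 FREE]
Op 6: free(c) -> (freed c); heap: [0-51 FREE]
malloc(21): first-fit scan over [0-51 FREE] -> 0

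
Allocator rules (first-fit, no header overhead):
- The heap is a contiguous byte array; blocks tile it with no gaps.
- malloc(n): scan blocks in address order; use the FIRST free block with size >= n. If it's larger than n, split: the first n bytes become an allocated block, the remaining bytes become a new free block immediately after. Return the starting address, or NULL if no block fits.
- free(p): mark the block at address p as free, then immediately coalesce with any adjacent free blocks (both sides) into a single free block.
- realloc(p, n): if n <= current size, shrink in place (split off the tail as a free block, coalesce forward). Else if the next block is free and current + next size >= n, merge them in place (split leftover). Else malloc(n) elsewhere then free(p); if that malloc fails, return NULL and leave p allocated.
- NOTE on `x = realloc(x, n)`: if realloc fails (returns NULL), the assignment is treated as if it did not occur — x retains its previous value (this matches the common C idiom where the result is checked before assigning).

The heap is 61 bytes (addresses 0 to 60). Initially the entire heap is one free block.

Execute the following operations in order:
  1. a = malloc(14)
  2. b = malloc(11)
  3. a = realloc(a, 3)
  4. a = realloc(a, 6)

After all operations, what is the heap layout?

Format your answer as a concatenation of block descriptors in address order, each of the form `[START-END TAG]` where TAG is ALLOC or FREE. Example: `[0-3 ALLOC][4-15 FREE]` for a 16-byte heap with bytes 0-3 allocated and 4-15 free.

Answer: [0-5 ALLOC][6-13 FREE][14-24 ALLOC][25-60 FREE]

Derivation:
Op 1: a = malloc(14) -> a = 0; heap: [0-13 ALLOC][14-60 FREE]
Op 2: b = malloc(11) -> b = 14; heap: [0-13 ALLOC][14-24 ALLOC][25-60 FREE]
Op 3: a = realloc(a, 3) -> a = 0; heap: [0-2 ALLOC][3-13 FREE][14-24 ALLOC][25-60 FREE]
Op 4: a = realloc(a, 6) -> a = 0; heap: [0-5 ALLOC][6-13 FREE][14-24 ALLOC][25-60 FREE]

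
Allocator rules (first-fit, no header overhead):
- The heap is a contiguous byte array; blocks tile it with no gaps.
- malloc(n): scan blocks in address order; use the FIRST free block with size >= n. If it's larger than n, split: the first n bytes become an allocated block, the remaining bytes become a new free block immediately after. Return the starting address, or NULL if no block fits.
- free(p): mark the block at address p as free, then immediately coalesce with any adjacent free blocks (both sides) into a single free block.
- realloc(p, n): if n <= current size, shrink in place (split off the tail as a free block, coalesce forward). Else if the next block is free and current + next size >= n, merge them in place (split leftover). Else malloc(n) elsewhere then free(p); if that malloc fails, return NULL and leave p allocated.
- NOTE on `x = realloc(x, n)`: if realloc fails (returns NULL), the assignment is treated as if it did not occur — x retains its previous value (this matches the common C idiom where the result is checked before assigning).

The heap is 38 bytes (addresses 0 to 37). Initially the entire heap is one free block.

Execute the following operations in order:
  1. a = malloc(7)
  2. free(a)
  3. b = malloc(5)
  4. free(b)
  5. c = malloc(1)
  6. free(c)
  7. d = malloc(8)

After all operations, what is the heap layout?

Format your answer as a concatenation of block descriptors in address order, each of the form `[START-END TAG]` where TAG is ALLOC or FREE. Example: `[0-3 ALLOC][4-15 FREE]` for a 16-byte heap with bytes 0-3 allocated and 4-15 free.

Answer: [0-7 ALLOC][8-37 FREE]

Derivation:
Op 1: a = malloc(7) -> a = 0; heap: [0-6 ALLOC][7-37 FREE]
Op 2: free(a) -> (freed a); heap: [0-37 FREE]
Op 3: b = malloc(5) -> b = 0; heap: [0-4 ALLOC][5-37 FREE]
Op 4: free(b) -> (freed b); heap: [0-37 FREE]
Op 5: c = malloc(1) -> c = 0; heap: [0-0 ALLOC][1-37 FREE]
Op 6: free(c) -> (freed c); heap: [0-37 FREE]
Op 7: d = malloc(8) -> d = 0; heap: [0-7 ALLOC][8-37 FREE]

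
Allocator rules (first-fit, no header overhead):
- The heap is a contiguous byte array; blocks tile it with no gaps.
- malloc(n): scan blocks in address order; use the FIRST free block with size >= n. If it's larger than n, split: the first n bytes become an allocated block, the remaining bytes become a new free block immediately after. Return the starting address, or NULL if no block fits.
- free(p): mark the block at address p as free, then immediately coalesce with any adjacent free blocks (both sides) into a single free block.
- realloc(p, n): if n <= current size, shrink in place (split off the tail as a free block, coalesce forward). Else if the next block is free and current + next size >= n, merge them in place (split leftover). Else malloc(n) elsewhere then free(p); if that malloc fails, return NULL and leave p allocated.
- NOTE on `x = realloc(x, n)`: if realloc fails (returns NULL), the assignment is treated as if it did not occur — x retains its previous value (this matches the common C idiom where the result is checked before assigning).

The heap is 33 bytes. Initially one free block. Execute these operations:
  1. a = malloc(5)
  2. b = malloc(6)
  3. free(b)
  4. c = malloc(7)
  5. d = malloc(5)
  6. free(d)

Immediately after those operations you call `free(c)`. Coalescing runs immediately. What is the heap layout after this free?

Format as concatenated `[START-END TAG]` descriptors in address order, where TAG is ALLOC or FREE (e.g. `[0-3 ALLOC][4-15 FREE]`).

Answer: [0-4 ALLOC][5-32 FREE]

Derivation:
Op 1: a = malloc(5) -> a = 0; heap: [0-4 ALLOC][5-32 FREE]
Op 2: b = malloc(6) -> b = 5; heap: [0-4 ALLOC][5-10 ALLOC][11-32 FREE]
Op 3: free(b) -> (freed b); heap: [0-4 ALLOC][5-32 FREE]
Op 4: c = malloc(7) -> c = 5; heap: [0-4 ALLOC][5-11 ALLOC][12-32 FREE]
Op 5: d = malloc(5) -> d = 12; heap: [0-4 ALLOC][5-11 ALLOC][12-16 ALLOC][17-32 FREE]
Op 6: free(d) -> (freed d); heap: [0-4 ALLOC][5-11 ALLOC][12-32 FREE]
free(c): c = 5 -> block [5-11 ALLOC]; mark free, coalesce with adjacent free neighbors -> [0-4 ALLOC][5-32 FREE]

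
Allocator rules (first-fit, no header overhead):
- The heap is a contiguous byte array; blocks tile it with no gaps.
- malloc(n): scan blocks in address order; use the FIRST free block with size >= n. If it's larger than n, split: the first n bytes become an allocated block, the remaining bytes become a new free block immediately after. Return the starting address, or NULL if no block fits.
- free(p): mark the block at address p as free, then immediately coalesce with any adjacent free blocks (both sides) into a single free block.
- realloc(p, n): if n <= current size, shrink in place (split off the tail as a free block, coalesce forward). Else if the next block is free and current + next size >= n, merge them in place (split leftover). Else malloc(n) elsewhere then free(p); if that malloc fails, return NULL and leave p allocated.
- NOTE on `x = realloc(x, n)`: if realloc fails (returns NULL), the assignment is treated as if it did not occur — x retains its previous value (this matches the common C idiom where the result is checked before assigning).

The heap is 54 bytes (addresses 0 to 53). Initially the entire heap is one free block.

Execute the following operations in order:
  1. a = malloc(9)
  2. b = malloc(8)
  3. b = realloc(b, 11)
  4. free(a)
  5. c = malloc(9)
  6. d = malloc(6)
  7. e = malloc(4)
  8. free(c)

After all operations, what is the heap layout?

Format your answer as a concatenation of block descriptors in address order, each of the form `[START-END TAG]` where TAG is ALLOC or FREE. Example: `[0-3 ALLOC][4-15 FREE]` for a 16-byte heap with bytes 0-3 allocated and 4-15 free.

Answer: [0-8 FREE][9-19 ALLOC][20-25 ALLOC][26-29 ALLOC][30-53 FREE]

Derivation:
Op 1: a = malloc(9) -> a = 0; heap: [0-8 ALLOC][9-53 FREE]
Op 2: b = malloc(8) -> b = 9; heap: [0-8 ALLOC][9-16 ALLOC][17-53 FREE]
Op 3: b = realloc(b, 11) -> b = 9; heap: [0-8 ALLOC][9-19 ALLOC][20-53 FREE]
Op 4: free(a) -> (freed a); heap: [0-8 FREE][9-19 ALLOC][20-53 FREE]
Op 5: c = malloc(9) -> c = 0; heap: [0-8 ALLOC][9-19 ALLOC][20-53 FREE]
Op 6: d = malloc(6) -> d = 20; heap: [0-8 ALLOC][9-19 ALLOC][20-25 ALLOC][26-53 FREE]
Op 7: e = malloc(4) -> e = 26; heap: [0-8 ALLOC][9-19 ALLOC][20-25 ALLOC][26-29 ALLOC][30-53 FREE]
Op 8: free(c) -> (freed c); heap: [0-8 FREE][9-19 ALLOC][20-25 ALLOC][26-29 ALLOC][30-53 FREE]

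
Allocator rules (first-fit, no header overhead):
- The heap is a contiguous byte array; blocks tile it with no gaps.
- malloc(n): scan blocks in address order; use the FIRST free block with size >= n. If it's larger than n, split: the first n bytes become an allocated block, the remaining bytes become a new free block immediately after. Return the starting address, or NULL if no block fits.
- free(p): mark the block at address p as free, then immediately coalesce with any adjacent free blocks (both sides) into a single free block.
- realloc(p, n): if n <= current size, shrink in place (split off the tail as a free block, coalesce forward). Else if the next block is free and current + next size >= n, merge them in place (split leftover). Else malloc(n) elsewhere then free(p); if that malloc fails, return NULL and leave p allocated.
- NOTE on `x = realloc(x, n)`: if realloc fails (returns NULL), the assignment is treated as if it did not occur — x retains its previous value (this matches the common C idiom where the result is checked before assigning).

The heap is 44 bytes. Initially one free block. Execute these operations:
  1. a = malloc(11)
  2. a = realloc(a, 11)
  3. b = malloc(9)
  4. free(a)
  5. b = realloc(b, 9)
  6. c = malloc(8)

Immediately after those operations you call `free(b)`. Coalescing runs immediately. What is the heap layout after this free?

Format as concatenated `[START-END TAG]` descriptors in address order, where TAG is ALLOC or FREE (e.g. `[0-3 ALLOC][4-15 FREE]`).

Op 1: a = malloc(11) -> a = 0; heap: [0-10 ALLOC][11-43 FREE]
Op 2: a = realloc(a, 11) -> a = 0; heap: [0-10 ALLOC][11-43 FREE]
Op 3: b = malloc(9) -> b = 11; heap: [0-10 ALLOC][11-19 ALLOC][20-43 FREE]
Op 4: free(a) -> (freed a); heap: [0-10 FREE][11-19 ALLOC][20-43 FREE]
Op 5: b = realloc(b, 9) -> b = 11; heap: [0-10 FREE][11-19 ALLOC][20-43 FREE]
Op 6: c = malloc(8) -> c = 0; heap: [0-7 ALLOC][8-10 FREE][11-19 ALLOC][20-43 FREE]
free(b): b = 11 -> block [11-19 ALLOC]; mark free, coalesce with adjacent free neighbors -> [0-7 ALLOC][8-43 FREE]

Answer: [0-7 ALLOC][8-43 FREE]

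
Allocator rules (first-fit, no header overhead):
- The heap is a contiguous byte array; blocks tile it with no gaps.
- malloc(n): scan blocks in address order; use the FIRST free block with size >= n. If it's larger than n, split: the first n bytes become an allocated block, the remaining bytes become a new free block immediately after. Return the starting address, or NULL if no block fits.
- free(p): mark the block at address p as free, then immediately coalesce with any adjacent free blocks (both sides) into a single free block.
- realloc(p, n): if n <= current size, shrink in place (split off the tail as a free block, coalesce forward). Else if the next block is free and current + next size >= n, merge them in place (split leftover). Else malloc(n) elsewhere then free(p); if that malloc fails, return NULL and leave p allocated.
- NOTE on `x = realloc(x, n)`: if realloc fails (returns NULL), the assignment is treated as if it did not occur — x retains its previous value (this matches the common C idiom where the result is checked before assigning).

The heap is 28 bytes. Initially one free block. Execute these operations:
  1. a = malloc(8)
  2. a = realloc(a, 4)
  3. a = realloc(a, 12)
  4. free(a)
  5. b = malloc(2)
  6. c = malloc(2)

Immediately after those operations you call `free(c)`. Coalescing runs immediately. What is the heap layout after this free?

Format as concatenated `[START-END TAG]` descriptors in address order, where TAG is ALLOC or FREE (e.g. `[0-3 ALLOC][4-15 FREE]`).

Op 1: a = malloc(8) -> a = 0; heap: [0-7 ALLOC][8-27 FREE]
Op 2: a = realloc(a, 4) -> a = 0; heap: [0-3 ALLOC][4-27 FREE]
Op 3: a = realloc(a, 12) -> a = 0; heap: [0-11 ALLOC][12-27 FREE]
Op 4: free(a) -> (freed a); heap: [0-27 FREE]
Op 5: b = malloc(2) -> b = 0; heap: [0-1 ALLOC][2-27 FREE]
Op 6: c = malloc(2) -> c = 2; heap: [0-1 ALLOC][2-3 ALLOC][4-27 FREE]
free(c): c = 2 -> block [2-3 ALLOC]; mark free, coalesce with adjacent free neighbors -> [0-1 ALLOC][2-27 FREE]

Answer: [0-1 ALLOC][2-27 FREE]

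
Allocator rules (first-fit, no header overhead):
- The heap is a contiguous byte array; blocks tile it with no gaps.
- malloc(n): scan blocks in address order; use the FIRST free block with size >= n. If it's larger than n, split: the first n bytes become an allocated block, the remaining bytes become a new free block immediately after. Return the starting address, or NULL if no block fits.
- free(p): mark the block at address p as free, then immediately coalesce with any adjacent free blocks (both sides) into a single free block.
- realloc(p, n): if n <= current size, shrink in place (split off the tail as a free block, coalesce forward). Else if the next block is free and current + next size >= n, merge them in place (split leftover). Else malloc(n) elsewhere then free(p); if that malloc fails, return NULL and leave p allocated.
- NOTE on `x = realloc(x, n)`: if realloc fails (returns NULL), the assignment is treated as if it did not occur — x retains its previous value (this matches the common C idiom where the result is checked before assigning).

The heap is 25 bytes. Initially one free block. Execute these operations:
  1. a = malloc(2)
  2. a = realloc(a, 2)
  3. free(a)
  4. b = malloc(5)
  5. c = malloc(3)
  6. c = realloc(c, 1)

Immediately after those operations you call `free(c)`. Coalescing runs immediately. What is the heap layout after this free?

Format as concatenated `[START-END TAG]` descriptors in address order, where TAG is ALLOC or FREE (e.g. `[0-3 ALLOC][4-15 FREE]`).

Op 1: a = malloc(2) -> a = 0; heap: [0-1 ALLOC][2-24 FREE]
Op 2: a = realloc(a, 2) -> a = 0; heap: [0-1 ALLOC][2-24 FREE]
Op 3: free(a) -> (freed a); heap: [0-24 FREE]
Op 4: b = malloc(5) -> b = 0; heap: [0-4 ALLOC][5-24 FREE]
Op 5: c = malloc(3) -> c = 5; heap: [0-4 ALLOC][5-7 ALLOC][8-24 FREE]
Op 6: c = realloc(c, 1) -> c = 5; heap: [0-4 ALLOC][5-5 ALLOC][6-24 FREE]
free(c): c = 5 -> block [5-5 ALLOC]; mark free, coalesce with adjacent free neighbors -> [0-4 ALLOC][5-24 FREE]

Answer: [0-4 ALLOC][5-24 FREE]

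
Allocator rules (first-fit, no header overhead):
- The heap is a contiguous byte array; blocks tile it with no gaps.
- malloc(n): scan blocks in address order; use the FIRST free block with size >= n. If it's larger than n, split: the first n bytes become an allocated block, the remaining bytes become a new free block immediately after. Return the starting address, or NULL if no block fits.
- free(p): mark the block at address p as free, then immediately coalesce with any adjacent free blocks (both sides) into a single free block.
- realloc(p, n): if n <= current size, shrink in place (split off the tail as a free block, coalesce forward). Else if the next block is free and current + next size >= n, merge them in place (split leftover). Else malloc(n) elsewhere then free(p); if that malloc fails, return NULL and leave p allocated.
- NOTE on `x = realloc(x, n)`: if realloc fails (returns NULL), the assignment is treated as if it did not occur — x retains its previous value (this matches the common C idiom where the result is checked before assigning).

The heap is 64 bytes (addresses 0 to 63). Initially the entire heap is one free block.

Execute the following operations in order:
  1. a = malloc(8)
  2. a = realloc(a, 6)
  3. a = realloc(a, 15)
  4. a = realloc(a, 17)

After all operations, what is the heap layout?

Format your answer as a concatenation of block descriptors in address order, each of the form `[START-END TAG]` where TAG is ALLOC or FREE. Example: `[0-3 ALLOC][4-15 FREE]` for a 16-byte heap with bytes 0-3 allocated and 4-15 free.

Op 1: a = malloc(8) -> a = 0; heap: [0-7 ALLOC][8-63 FREE]
Op 2: a = realloc(a, 6) -> a = 0; heap: [0-5 ALLOC][6-63 FREE]
Op 3: a = realloc(a, 15) -> a = 0; heap: [0-14 ALLOC][15-63 FREE]
Op 4: a = realloc(a, 17) -> a = 0; heap: [0-16 ALLOC][17-63 FREE]

Answer: [0-16 ALLOC][17-63 FREE]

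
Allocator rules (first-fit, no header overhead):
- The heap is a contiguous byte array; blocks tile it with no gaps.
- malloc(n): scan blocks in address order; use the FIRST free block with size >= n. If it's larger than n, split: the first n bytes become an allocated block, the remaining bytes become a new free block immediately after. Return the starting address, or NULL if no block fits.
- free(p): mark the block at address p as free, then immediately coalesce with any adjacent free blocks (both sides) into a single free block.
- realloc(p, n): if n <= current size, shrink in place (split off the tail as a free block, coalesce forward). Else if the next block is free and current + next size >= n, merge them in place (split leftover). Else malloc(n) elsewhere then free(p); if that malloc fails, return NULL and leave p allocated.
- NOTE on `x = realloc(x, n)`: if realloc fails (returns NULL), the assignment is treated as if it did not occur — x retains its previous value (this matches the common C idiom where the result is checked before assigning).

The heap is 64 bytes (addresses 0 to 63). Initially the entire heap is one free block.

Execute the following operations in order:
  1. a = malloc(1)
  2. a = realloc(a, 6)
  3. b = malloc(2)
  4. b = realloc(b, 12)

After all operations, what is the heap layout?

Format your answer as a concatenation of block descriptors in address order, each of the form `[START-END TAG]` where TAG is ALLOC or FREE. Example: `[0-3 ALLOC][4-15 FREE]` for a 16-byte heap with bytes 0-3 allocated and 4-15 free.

Op 1: a = malloc(1) -> a = 0; heap: [0-0 ALLOC][1-63 FREE]
Op 2: a = realloc(a, 6) -> a = 0; heap: [0-5 ALLOC][6-63 FREE]
Op 3: b = malloc(2) -> b = 6; heap: [0-5 ALLOC][6-7 ALLOC][8-63 FREE]
Op 4: b = realloc(b, 12) -> b = 6; heap: [0-5 ALLOC][6-17 ALLOC][18-63 FREE]

Answer: [0-5 ALLOC][6-17 ALLOC][18-63 FREE]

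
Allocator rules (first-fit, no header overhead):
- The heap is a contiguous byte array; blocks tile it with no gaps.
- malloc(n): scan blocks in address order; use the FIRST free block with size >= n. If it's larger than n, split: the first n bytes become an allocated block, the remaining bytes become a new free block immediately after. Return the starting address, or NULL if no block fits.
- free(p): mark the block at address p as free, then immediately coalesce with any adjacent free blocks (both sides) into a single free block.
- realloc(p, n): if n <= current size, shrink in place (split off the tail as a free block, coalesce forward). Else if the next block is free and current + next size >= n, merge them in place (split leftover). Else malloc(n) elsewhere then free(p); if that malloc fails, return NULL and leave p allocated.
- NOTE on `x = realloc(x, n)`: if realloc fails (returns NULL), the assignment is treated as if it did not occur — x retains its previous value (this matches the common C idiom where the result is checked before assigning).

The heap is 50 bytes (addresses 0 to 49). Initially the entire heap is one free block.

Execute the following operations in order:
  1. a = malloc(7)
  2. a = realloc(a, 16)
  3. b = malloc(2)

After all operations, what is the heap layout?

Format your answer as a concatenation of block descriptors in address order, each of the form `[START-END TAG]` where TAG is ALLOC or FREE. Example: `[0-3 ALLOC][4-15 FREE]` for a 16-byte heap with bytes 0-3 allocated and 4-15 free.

Op 1: a = malloc(7) -> a = 0; heap: [0-6 ALLOC][7-49 FREE]
Op 2: a = realloc(a, 16) -> a = 0; heap: [0-15 ALLOC][16-49 FREE]
Op 3: b = malloc(2) -> b = 16; heap: [0-15 ALLOC][16-17 ALLOC][18-49 FREE]

Answer: [0-15 ALLOC][16-17 ALLOC][18-49 FREE]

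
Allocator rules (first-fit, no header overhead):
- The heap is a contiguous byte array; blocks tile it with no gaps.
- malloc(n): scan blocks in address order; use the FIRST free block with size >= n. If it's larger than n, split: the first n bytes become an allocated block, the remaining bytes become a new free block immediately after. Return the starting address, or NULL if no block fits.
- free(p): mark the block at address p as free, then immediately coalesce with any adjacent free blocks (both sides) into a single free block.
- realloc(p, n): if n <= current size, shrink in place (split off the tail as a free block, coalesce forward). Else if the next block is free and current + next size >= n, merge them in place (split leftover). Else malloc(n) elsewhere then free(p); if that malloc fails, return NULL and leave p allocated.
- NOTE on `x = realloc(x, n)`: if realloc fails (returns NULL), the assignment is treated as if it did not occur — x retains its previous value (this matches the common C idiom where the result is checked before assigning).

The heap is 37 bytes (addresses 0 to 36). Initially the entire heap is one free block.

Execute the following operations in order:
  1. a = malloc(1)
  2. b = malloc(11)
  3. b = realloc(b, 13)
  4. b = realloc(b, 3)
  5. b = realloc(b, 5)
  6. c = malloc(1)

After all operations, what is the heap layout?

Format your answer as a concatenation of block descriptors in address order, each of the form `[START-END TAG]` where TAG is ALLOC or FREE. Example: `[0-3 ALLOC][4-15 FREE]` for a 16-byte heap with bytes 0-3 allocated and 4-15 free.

Op 1: a = malloc(1) -> a = 0; heap: [0-0 ALLOC][1-36 FREE]
Op 2: b = malloc(11) -> b = 1; heap: [0-0 ALLOC][1-11 ALLOC][12-36 FREE]
Op 3: b = realloc(b, 13) -> b = 1; heap: [0-0 ALLOC][1-13 ALLOC][14-36 FREE]
Op 4: b = realloc(b, 3) -> b = 1; heap: [0-0 ALLOC][1-3 ALLOC][4-36 FREE]
Op 5: b = realloc(b, 5) -> b = 1; heap: [0-0 ALLOC][1-5 ALLOC][6-36 FREE]
Op 6: c = malloc(1) -> c = 6; heap: [0-0 ALLOC][1-5 ALLOC][6-6 ALLOC][7-36 FREE]

Answer: [0-0 ALLOC][1-5 ALLOC][6-6 ALLOC][7-36 FREE]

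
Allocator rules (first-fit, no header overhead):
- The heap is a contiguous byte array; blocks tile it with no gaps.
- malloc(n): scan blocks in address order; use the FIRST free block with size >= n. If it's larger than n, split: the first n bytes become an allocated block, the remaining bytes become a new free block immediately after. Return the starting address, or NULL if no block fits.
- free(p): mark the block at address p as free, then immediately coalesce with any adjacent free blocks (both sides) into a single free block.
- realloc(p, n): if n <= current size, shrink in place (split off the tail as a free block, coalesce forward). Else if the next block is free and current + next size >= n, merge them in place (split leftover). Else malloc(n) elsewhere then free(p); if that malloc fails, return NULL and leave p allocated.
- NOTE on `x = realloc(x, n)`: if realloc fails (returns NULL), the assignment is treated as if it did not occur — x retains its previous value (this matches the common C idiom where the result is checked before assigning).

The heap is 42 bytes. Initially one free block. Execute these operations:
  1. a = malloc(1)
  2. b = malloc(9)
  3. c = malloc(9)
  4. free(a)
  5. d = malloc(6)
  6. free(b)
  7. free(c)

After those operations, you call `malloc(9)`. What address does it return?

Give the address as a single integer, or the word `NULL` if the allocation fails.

Op 1: a = malloc(1) -> a = 0; heap: [0-0 ALLOC][1-41 FREE]
Op 2: b = malloc(9) -> b = 1; heap: [0-0 ALLOC][1-9 ALLOC][10-41 FREE]
Op 3: c = malloc(9) -> c = 10; heap: [0-0 ALLOC][1-9 ALLOC][10-18 ALLOC][19-41 FREE]
Op 4: free(a) -> (freed a); heap: [0-0 FREE][1-9 ALLOC][10-18 ALLOC][19-41 FREE]
Op 5: d = malloc(6) -> d = 19; heap: [0-0 FREE][1-9 ALLOC][10-18 ALLOC][19-24 ALLOC][25-41 FREE]
Op 6: free(b) -> (freed b); heap: [0-9 FREE][10-18 ALLOC][19-24 ALLOC][25-41 FREE]
Op 7: free(c) -> (freed c); heap: [0-18 FREE][19-24 ALLOC][25-41 FREE]
malloc(9): first-fit scan over [0-18 FREE][19-24 ALLOC][25-41 FREE] -> 0

Answer: 0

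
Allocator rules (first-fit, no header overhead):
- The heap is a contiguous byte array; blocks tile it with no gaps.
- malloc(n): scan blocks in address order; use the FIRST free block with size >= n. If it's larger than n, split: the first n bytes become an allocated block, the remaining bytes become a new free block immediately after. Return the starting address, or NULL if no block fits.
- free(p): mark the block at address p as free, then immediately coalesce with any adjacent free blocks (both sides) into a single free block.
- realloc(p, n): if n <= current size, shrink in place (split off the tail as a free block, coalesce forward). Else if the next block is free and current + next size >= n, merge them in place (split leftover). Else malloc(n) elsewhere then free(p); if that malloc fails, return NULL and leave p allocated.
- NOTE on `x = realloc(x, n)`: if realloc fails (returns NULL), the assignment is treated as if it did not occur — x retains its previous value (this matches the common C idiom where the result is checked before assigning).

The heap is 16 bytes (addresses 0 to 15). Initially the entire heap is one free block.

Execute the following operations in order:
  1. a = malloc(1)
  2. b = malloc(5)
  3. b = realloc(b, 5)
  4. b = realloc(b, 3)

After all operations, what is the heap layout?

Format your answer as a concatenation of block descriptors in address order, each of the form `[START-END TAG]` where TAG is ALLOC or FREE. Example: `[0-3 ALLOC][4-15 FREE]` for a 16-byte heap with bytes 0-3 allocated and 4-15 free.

Answer: [0-0 ALLOC][1-3 ALLOC][4-15 FREE]

Derivation:
Op 1: a = malloc(1) -> a = 0; heap: [0-0 ALLOC][1-15 FREE]
Op 2: b = malloc(5) -> b = 1; heap: [0-0 ALLOC][1-5 ALLOC][6-15 FREE]
Op 3: b = realloc(b, 5) -> b = 1; heap: [0-0 ALLOC][1-5 ALLOC][6-15 FREE]
Op 4: b = realloc(b, 3) -> b = 1; heap: [0-0 ALLOC][1-3 ALLOC][4-15 FREE]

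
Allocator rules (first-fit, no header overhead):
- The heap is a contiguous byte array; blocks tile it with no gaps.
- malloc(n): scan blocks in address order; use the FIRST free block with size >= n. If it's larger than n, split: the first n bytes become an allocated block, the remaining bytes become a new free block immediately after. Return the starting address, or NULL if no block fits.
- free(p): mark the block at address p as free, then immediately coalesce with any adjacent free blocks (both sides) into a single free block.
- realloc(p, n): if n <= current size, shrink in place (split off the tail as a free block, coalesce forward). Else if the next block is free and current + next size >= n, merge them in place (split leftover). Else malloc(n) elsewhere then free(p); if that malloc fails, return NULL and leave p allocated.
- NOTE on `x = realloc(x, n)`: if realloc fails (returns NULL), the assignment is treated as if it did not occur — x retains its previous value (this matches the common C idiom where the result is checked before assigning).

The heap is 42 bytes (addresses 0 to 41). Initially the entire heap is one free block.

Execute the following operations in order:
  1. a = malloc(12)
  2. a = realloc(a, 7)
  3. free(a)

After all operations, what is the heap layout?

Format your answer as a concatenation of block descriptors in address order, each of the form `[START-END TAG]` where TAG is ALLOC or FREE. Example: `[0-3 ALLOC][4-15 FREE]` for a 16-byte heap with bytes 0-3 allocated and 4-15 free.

Op 1: a = malloc(12) -> a = 0; heap: [0-11 ALLOC][12-41 FREE]
Op 2: a = realloc(a, 7) -> a = 0; heap: [0-6 ALLOC][7-41 FREE]
Op 3: free(a) -> (freed a); heap: [0-41 FREE]

Answer: [0-41 FREE]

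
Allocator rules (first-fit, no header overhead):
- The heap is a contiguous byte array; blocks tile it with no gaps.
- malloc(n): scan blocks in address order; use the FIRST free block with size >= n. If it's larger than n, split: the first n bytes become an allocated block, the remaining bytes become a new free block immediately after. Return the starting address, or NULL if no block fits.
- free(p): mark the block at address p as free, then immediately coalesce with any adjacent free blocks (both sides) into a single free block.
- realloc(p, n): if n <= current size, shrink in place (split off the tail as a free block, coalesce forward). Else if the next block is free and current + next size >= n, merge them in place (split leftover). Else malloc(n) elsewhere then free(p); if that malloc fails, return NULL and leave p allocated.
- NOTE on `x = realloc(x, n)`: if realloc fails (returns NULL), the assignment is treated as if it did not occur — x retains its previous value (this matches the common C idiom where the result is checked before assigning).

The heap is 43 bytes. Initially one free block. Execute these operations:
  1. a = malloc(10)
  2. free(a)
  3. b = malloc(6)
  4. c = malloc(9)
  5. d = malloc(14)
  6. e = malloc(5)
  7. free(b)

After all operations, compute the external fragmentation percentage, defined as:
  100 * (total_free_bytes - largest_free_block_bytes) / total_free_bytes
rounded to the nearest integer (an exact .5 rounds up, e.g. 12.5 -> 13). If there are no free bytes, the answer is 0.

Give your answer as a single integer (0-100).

Op 1: a = malloc(10) -> a = 0; heap: [0-9 ALLOC][10-42 FREE]
Op 2: free(a) -> (freed a); heap: [0-42 FREE]
Op 3: b = malloc(6) -> b = 0; heap: [0-5 ALLOC][6-42 FREE]
Op 4: c = malloc(9) -> c = 6; heap: [0-5 ALLOC][6-14 ALLOC][15-42 FREE]
Op 5: d = malloc(14) -> d = 15; heap: [0-5 ALLOC][6-14 ALLOC][15-28 ALLOC][29-42 FREE]
Op 6: e = malloc(5) -> e = 29; heap: [0-5 ALLOC][6-14 ALLOC][15-28 ALLOC][29-33 ALLOC][34-42 FREE]
Op 7: free(b) -> (freed b); heap: [0-5 FREE][6-14 ALLOC][15-28 ALLOC][29-33 ALLOC][34-42 FREE]
Free blocks: [6 9] total_free=15 largest=9 -> 100*(15-9)/15 = 600/15 = 40

Answer: 40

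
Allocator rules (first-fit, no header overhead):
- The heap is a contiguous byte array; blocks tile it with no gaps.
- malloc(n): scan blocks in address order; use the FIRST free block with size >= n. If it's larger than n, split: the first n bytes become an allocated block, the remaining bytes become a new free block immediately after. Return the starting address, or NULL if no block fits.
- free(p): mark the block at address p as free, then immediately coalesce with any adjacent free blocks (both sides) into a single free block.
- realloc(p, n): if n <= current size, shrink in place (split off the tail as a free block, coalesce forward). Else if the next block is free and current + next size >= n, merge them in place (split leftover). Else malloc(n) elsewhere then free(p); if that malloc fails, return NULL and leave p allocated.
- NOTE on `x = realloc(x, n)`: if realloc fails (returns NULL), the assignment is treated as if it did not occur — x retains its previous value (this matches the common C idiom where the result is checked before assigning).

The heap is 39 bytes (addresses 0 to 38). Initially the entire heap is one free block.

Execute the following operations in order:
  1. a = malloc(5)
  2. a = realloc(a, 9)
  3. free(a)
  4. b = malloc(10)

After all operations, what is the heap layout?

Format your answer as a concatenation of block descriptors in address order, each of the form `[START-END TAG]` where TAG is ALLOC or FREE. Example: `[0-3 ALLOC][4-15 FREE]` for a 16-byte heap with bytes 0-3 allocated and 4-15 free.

Answer: [0-9 ALLOC][10-38 FREE]

Derivation:
Op 1: a = malloc(5) -> a = 0; heap: [0-4 ALLOC][5-38 FREE]
Op 2: a = realloc(a, 9) -> a = 0; heap: [0-8 ALLOC][9-38 FREE]
Op 3: free(a) -> (freed a); heap: [0-38 FREE]
Op 4: b = malloc(10) -> b = 0; heap: [0-9 ALLOC][10-38 FREE]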